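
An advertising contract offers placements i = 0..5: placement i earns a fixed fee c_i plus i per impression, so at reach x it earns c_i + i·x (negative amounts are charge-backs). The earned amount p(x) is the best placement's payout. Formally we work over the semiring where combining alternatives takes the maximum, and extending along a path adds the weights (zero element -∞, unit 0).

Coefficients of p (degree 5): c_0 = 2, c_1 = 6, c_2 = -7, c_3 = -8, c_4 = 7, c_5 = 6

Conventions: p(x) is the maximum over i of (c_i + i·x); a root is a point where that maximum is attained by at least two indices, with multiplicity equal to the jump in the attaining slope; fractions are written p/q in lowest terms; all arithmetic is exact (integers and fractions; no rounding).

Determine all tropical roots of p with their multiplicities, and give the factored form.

hull edge (i=0, c=2) to (i=1, c=6): slope 4, span 1
hull edge (i=1, c=6) to (i=4, c=7): slope 1/3, span 3
hull edge (i=4, c=7) to (i=5, c=6): slope -1, span 1
Factored form: p(x) = 6 ⊗ (x ⊕ (-4)) ⊗ (x ⊕ (-1/3)) ⊗ (x ⊕ (-1/3)) ⊗ (x ⊕ (-1/3)) ⊗ (x ⊕ 1)
Answer: roots = -4 (mult 1), -1/3 (mult 3), 1 (mult 1)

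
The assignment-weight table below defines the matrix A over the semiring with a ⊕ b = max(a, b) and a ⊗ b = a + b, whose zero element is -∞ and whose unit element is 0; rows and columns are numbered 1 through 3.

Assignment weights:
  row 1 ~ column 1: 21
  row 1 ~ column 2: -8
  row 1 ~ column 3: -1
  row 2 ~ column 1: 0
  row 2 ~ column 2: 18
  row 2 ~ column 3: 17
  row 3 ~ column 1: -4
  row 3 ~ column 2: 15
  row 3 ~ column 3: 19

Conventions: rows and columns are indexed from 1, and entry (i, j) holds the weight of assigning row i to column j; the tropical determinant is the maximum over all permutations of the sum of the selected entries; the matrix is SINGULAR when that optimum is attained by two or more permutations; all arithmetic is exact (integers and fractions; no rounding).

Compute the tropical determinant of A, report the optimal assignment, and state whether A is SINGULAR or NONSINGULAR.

σ = (1, 2, 3): 21 + 18 + 19 = 58
σ = (1, 3, 2): 21 + 17 + 15 = 53
σ = (2, 1, 3): (-8) + 0 + 19 = 11
σ = (2, 3, 1): (-8) + 17 + (-4) = 5
σ = (3, 1, 2): (-1) + 0 + 15 = 14
σ = (3, 2, 1): (-1) + 18 + (-4) = 13
Optimal value attained by: σ = (1, 2, 3).
Answer: det⊕(A) = 58; verdict: NONSINGULAR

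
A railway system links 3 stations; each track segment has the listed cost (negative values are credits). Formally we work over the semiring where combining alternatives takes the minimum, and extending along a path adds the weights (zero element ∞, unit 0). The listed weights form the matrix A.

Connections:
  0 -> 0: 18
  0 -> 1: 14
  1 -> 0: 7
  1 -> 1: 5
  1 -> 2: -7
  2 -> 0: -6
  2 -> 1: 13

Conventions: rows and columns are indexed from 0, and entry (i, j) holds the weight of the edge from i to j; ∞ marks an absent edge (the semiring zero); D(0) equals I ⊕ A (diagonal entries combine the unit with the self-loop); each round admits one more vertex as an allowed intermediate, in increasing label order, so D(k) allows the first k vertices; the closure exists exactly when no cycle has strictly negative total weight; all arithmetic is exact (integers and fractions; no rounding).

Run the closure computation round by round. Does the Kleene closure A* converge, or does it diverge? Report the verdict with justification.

D(0):
  [0, 14, ∞]
  [7, 0, -7]
  [-6, 13, 0]
D(1):
  [0, 14, ∞]
  [7, 0, -7]
  [-6, 8, 0]
D(2):
  [0, 14, 7]
  [7, 0, -7]
  [-6, 8, 0]
D(3):
  [0, 14, 7]
  [-13, 0, -7]
  [-6, 8, 0]
Key observation: every diagonal entry stays at the unit through all rounds, so no improving cycle exists.
Answer: CONVERGES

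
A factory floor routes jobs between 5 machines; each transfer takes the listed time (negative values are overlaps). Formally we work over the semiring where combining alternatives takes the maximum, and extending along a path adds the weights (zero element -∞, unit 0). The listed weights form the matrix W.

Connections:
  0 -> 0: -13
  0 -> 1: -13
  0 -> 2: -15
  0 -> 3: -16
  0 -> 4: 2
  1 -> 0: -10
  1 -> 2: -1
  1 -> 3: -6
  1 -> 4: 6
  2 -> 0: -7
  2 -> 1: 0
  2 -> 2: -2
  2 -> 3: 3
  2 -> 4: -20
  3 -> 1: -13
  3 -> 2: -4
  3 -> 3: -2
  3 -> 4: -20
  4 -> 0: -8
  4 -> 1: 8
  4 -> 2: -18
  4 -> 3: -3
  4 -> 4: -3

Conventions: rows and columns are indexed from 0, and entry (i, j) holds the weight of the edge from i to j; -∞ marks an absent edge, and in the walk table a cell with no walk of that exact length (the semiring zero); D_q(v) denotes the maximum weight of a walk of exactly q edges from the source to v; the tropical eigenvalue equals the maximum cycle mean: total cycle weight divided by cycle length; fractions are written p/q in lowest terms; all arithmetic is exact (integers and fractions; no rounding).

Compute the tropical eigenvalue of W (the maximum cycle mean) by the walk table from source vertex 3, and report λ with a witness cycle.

q=0: [-∞, -∞, -∞, 0, -∞]
q=1: [-∞, -13, -4, -2, -20]
q=2: [-11, -4, -6, -1, -7]
q=3: [-13, 1, -5, -3, 2]
q=4: [-6, 10, 0, -1, 7]
q=5: [0, 15, 9, 4, 16]
Optimal cycle mean attained by: cycle 1->4->1, total 6 + 8, length 2.
Answer: λ = 7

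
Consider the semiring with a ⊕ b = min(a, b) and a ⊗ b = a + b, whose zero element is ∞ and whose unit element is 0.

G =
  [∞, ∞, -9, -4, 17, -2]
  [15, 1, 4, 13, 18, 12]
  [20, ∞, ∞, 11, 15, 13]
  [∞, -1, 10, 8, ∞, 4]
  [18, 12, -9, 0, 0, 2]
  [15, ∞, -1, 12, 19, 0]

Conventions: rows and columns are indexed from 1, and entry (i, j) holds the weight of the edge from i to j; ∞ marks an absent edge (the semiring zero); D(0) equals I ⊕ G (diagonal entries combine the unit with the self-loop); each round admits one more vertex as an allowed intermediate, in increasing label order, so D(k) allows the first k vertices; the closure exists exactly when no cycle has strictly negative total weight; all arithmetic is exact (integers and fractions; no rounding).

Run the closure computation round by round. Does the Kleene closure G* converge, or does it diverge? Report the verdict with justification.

D(0):
  [0, ∞, -9, -4, 17, -2]
  [15, 0, 4, 13, 18, 12]
  [20, ∞, 0, 11, 15, 13]
  [∞, -1, 10, 0, ∞, 4]
  [18, 12, -9, 0, 0, 2]
  [15, ∞, -1, 12, 19, 0]
D(1):
  [0, ∞, -9, -4, 17, -2]
  [15, 0, 4, 11, 18, 12]
  [20, ∞, 0, 11, 15, 13]
  [∞, -1, 10, 0, ∞, 4]
  [18, 12, -9, 0, 0, 2]
  [15, ∞, -1, 11, 19, 0]
D(2):
  [0, ∞, -9, -4, 17, -2]
  [15, 0, 4, 11, 18, 12]
  [20, ∞, 0, 11, 15, 13]
  [14, -1, 3, 0, 17, 4]
  [18, 12, -9, 0, 0, 2]
  [15, ∞, -1, 11, 19, 0]
D(3):
  [0, ∞, -9, -4, 6, -2]
  [15, 0, 4, 11, 18, 12]
  [20, ∞, 0, 11, 15, 13]
  [14, -1, 3, 0, 17, 4]
  [11, 12, -9, 0, 0, 2]
  [15, ∞, -1, 10, 14, 0]
D(4):
  [0, -5, -9, -4, 6, -2]
  [15, 0, 4, 11, 18, 12]
  [20, 10, 0, 11, 15, 13]
  [14, -1, 3, 0, 17, 4]
  [11, -1, -9, 0, 0, 2]
  [15, 9, -1, 10, 14, 0]
D(5):
  [0, -5, -9, -4, 6, -2]
  [15, 0, 4, 11, 18, 12]
  [20, 10, 0, 11, 15, 13]
  [14, -1, 3, 0, 17, 4]
  [11, -1, -9, 0, 0, 2]
  [15, 9, -1, 10, 14, 0]
D(6):
  [0, -5, -9, -4, 6, -2]
  [15, 0, 4, 11, 18, 12]
  [20, 10, 0, 11, 15, 13]
  [14, -1, 3, 0, 17, 4]
  [11, -1, -9, 0, 0, 2]
  [15, 9, -1, 10, 14, 0]
Key observation: every diagonal entry stays at the unit through all rounds, so no improving cycle exists.
Answer: CONVERGES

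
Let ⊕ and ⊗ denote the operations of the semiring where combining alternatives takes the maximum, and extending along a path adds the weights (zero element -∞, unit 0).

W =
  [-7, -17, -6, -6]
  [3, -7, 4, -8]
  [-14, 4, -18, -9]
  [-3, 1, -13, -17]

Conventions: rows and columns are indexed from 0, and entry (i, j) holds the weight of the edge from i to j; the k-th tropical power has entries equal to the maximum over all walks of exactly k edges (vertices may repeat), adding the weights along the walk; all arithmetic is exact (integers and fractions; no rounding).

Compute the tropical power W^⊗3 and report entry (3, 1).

W^⊗2:
  [-9, -2, -13, -13]
  [-4, 8, -3, -3]
  [7, -3, 8, -4]
  [4, -6, 5, -7]
W^⊗3:
  [1, -9, 2, -10]
  [11, 1, 12, 0]
  [0, 12, 1, 1]
  [-3, 9, -2, -2]
Key observation: the optimum is the walk 3->1->2->1, with weight 1 + 4 + 4 = 9.
Optimal value attained by: walk 3->1->2->1.
Answer: (W^⊗3)[3][1] = 9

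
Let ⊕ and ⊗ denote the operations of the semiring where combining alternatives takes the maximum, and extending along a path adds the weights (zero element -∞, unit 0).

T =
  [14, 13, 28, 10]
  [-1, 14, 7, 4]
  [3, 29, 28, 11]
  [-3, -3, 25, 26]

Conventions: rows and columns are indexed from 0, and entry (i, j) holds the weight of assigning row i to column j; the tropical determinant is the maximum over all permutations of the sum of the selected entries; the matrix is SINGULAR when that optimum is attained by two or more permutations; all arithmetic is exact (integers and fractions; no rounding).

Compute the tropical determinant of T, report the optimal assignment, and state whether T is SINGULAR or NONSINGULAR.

σ = (0, 1, 2, 3): 14 + 14 + 28 + 26 = 82
σ = (0, 1, 3, 2): 14 + 14 + 11 + 25 = 64
σ = (0, 2, 1, 3): 14 + 7 + 29 + 26 = 76
σ = (0, 2, 3, 1): 14 + 7 + 11 + (-3) = 29
σ = (0, 3, 1, 2): 14 + 4 + 29 + 25 = 72
σ = (0, 3, 2, 1): 14 + 4 + 28 + (-3) = 43
σ = (1, 0, 2, 3): 13 + (-1) + 28 + 26 = 66
σ = (1, 0, 3, 2): 13 + (-1) + 11 + 25 = 48
σ = (1, 2, 0, 3): 13 + 7 + 3 + 26 = 49
σ = (1, 2, 3, 0): 13 + 7 + 11 + (-3) = 28
σ = (1, 3, 0, 2): 13 + 4 + 3 + 25 = 45
σ = (1, 3, 2, 0): 13 + 4 + 28 + (-3) = 42
σ = (2, 0, 1, 3): 28 + (-1) + 29 + 26 = 82
σ = (2, 0, 3, 1): 28 + (-1) + 11 + (-3) = 35
σ = (2, 1, 0, 3): 28 + 14 + 3 + 26 = 71
σ = (2, 1, 3, 0): 28 + 14 + 11 + (-3) = 50
σ = (2, 3, 0, 1): 28 + 4 + 3 + (-3) = 32
σ = (2, 3, 1, 0): 28 + 4 + 29 + (-3) = 58
σ = (3, 0, 1, 2): 10 + (-1) + 29 + 25 = 63
σ = (3, 0, 2, 1): 10 + (-1) + 28 + (-3) = 34
σ = (3, 1, 0, 2): 10 + 14 + 3 + 25 = 52
σ = (3, 1, 2, 0): 10 + 14 + 28 + (-3) = 49
σ = (3, 2, 0, 1): 10 + 7 + 3 + (-3) = 17
σ = (3, 2, 1, 0): 10 + 7 + 29 + (-3) = 43
Optimal value attained by: σ = (0, 1, 2, 3).
Answer: det⊕(T) = 82; verdict: SINGULAR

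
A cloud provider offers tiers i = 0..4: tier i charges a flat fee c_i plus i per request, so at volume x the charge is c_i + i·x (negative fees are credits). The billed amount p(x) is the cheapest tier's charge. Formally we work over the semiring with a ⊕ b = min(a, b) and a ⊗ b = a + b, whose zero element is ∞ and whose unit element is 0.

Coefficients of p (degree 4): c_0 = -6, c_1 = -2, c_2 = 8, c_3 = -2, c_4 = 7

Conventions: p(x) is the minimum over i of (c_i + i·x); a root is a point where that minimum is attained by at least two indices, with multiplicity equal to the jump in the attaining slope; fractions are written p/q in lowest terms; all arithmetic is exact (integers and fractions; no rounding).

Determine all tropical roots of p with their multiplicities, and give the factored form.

hull edge (i=0, c=-6) to (i=3, c=-2): slope 4/3, span 3
hull edge (i=3, c=-2) to (i=4, c=7): slope 9, span 1
Factored form: p(x) = 7 ⊗ (x ⊕ (-9)) ⊗ (x ⊕ (-4/3)) ⊗ (x ⊕ (-4/3)) ⊗ (x ⊕ (-4/3))
Answer: roots = -9 (mult 1), -4/3 (mult 3)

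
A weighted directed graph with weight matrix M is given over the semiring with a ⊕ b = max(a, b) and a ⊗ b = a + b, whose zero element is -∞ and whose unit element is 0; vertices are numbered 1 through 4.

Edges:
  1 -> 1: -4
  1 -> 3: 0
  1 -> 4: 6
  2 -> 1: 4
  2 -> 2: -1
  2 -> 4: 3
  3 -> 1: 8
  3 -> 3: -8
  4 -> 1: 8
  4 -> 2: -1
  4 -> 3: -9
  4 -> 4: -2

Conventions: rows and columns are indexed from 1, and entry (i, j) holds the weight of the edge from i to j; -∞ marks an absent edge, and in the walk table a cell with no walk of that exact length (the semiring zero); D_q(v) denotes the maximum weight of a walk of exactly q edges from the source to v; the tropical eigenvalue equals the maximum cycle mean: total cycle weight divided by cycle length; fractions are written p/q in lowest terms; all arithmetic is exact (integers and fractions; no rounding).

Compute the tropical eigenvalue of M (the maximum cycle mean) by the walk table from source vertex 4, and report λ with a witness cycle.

q=0: [-∞, -∞, -∞, 0]
q=1: [8, -1, -9, -2]
q=2: [6, -2, 8, 14]
q=3: [22, 13, 6, 12]
q=4: [20, 12, 22, 28]
Optimal cycle mean attained by: cycle 1->4->1, total 6 + 8, length 2.
Answer: λ = 7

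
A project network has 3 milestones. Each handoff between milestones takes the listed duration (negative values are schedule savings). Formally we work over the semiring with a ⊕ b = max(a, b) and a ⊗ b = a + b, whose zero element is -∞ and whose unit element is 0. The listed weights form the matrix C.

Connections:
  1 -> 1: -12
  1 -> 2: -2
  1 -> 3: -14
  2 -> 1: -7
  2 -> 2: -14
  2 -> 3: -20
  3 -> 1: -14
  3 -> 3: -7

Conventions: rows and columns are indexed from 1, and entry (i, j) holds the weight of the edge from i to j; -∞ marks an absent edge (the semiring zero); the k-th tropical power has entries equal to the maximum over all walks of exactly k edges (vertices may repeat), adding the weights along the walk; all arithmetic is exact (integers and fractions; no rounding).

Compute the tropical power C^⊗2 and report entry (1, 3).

C^⊗2:
  [-9, -14, -21]
  [-19, -9, -21]
  [-21, -16, -14]
Key observation: the optimum is the walk 1->3->3, with weight (-14) + (-7) = -21.
Optimal value attained by: walk 1->3->3.
Answer: (C^⊗2)[1][3] = -21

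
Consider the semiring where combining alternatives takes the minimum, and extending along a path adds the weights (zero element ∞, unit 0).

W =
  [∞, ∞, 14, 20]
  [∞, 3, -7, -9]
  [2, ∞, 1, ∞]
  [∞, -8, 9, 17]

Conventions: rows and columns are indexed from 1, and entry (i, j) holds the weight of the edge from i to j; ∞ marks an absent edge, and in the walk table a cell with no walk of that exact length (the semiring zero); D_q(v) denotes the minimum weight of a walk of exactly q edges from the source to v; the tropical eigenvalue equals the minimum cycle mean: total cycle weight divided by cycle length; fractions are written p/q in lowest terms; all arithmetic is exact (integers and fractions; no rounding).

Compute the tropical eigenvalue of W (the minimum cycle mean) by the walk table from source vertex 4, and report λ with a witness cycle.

q=0: [∞, ∞, ∞, 0]
q=1: [∞, -8, 9, 17]
q=2: [11, -5, -15, -17]
q=3: [-13, -25, -14, -14]
q=4: [-12, -22, -32, -34]
Optimal cycle mean attained by: cycle 2->4->2, total (-9) + (-8), length 2.
Answer: λ = -17/2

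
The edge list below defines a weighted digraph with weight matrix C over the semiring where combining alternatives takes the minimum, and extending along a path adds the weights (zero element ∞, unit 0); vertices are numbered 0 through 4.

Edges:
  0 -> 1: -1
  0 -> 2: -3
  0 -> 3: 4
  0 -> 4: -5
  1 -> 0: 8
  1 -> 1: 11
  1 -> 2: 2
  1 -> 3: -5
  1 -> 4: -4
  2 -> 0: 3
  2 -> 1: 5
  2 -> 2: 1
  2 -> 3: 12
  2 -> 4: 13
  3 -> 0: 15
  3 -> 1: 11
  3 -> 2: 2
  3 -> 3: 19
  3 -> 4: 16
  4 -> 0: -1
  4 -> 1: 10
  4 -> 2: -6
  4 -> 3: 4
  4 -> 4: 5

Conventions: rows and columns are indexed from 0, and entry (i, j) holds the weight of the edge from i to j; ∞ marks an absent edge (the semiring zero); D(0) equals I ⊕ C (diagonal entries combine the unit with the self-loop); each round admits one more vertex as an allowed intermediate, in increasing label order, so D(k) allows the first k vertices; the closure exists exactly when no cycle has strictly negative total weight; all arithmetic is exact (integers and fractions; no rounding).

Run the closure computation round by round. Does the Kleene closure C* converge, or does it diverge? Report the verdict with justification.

D(0):
  [0, -1, -3, 4, -5]
  [8, 0, 2, -5, -4]
  [3, 5, 0, 12, 13]
  [15, 11, 2, 0, 16]
  [-1, 10, -6, 4, 0]
Detection: at round 1, diagonal entry (4, 4) turns strictly negative.
Key observation: the cycle 4->0->4 has total weight (-1) + (-5), which is strictly negative.
Answer: DIVERGES — negative cycle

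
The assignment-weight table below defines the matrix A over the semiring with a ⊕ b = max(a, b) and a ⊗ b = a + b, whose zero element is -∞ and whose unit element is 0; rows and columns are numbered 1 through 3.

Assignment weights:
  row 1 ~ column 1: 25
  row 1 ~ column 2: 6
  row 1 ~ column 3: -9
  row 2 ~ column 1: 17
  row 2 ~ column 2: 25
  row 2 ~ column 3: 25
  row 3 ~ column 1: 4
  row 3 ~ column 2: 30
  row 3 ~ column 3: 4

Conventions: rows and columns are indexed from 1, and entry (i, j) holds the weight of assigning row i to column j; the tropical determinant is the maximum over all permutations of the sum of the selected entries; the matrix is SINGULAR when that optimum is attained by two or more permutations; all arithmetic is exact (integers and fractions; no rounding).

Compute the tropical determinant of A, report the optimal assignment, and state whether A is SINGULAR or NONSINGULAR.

σ = (1, 2, 3): 25 + 25 + 4 = 54
σ = (1, 3, 2): 25 + 25 + 30 = 80
σ = (2, 1, 3): 6 + 17 + 4 = 27
σ = (2, 3, 1): 6 + 25 + 4 = 35
σ = (3, 1, 2): (-9) + 17 + 30 = 38
σ = (3, 2, 1): (-9) + 25 + 4 = 20
Optimal value attained by: σ = (1, 3, 2).
Answer: det⊕(A) = 80; verdict: NONSINGULAR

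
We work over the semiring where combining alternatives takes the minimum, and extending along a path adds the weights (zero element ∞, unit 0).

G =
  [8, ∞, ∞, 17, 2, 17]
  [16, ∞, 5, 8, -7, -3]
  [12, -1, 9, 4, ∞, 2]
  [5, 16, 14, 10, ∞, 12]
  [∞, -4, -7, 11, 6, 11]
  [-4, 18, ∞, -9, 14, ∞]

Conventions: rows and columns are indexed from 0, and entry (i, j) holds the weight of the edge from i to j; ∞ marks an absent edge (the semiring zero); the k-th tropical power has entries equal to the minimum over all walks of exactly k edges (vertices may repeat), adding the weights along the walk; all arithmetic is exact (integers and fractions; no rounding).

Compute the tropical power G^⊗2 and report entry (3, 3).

G^⊗2:
  [13, -2, -5, 8, 8, 13]
  [-7, -11, -14, -12, -1, 4]
  [-2, 8, 4, -7, -8, -4]
  [8, 13, 21, 3, 7, 13]
  [5, -8, -1, -3, -11, -7]
  [-4, 7, 5, 1, -2, 3]
Key observation: the optimum is the walk 3->5->3, with weight 12 + (-9) = 3.
Optimal value attained by: walk 3->5->3.
Answer: (G^⊗2)[3][3] = 3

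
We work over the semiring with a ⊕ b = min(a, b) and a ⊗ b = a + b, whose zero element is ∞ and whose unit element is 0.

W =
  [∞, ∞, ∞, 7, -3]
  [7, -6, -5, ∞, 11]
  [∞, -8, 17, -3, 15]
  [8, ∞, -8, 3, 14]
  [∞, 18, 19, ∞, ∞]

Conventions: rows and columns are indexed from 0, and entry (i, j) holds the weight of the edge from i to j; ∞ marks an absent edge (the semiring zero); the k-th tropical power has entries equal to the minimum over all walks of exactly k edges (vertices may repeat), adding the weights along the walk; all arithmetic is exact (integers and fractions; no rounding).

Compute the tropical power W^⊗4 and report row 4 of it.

W^⊗2:
  [15, 15, -1, 10, 21]
  [1, -13, -11, -8, 4]
  [-1, -14, -13, 0, 3]
  [11, -16, -5, -11, 5]
  [25, 11, 13, 16, 29]
W^⊗3:
  [18, -9, 2, -4, 12]
  [-6, -19, -18, -14, -2]
  [-7, -21, -19, -16, -4]
  [-9, -22, -21, -8, -5]
  [18, 5, 6, 10, 22]
W^⊗4:
  [-2, -15, -14, -1, 2]
  [-12, -26, -24, -21, -9]
  [-14, -27, -26, -22, -10]
  [-15, -29, -27, -24, -12]
  [12, -2, 0, 3, 15]
Answer: row 4 of W^⊗4 = [12, -2, 0, 3, 15]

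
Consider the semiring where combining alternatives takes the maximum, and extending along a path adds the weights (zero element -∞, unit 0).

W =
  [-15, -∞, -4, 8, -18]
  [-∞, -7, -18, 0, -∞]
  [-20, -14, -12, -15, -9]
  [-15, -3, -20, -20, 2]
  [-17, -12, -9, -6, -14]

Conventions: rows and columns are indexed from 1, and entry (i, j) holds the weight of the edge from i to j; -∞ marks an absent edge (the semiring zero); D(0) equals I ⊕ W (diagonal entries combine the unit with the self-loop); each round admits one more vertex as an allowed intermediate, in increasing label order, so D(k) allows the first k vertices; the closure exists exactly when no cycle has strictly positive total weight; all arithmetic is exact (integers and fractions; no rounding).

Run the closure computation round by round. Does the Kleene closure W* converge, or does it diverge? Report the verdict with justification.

D(0):
  [0, -∞, -4, 8, -18]
  [-∞, 0, -18, 0, -∞]
  [-20, -14, 0, -15, -9]
  [-15, -3, -20, 0, 2]
  [-17, -12, -9, -6, 0]
D(1):
  [0, -∞, -4, 8, -18]
  [-∞, 0, -18, 0, -∞]
  [-20, -14, 0, -12, -9]
  [-15, -3, -19, 0, 2]
  [-17, -12, -9, -6, 0]
D(2):
  [0, -∞, -4, 8, -18]
  [-∞, 0, -18, 0, -∞]
  [-20, -14, 0, -12, -9]
  [-15, -3, -19, 0, 2]
  [-17, -12, -9, -6, 0]
D(3):
  [0, -18, -4, 8, -13]
  [-38, 0, -18, 0, -27]
  [-20, -14, 0, -12, -9]
  [-15, -3, -19, 0, 2]
  [-17, -12, -9, -6, 0]
D(4):
  [0, 5, -4, 8, 10]
  [-15, 0, -18, 0, 2]
  [-20, -14, 0, -12, -9]
  [-15, -3, -19, 0, 2]
  [-17, -9, -9, -6, 0]
D(5):
  [0, 5, 1, 8, 10]
  [-15, 0, -7, 0, 2]
  [-20, -14, 0, -12, -9]
  [-15, -3, -7, 0, 2]
  [-17, -9, -9, -6, 0]
Key observation: every diagonal entry stays at the unit through all rounds, so no improving cycle exists.
Answer: CONVERGES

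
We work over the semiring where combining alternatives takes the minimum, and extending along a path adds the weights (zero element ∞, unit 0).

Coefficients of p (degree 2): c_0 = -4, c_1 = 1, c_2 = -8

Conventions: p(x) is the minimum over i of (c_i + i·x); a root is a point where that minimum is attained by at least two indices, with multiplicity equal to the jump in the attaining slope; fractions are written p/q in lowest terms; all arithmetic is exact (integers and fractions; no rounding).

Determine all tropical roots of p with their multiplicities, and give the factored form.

hull edge (i=0, c=-4) to (i=2, c=-8): slope -2, span 2
Factored form: p(x) = -8 ⊗ (x ⊕ 2) ⊗ (x ⊕ 2)
Answer: roots = 2 (mult 2)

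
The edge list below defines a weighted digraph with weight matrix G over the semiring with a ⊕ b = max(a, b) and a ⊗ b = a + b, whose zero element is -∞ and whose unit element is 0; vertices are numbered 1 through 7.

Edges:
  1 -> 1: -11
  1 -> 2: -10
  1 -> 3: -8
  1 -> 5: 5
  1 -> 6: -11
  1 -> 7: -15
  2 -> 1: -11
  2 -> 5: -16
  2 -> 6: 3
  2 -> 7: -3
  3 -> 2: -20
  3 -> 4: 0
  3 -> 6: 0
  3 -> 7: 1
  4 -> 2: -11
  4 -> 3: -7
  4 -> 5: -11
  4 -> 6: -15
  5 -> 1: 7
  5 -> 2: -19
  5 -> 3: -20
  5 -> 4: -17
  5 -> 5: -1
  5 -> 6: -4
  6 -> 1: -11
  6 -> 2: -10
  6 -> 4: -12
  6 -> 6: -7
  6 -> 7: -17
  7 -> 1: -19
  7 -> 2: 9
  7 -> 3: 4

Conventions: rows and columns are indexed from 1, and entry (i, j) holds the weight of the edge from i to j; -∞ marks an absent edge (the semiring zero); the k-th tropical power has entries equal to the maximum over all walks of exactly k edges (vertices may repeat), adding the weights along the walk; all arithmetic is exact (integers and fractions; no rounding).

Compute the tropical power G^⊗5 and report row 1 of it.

G^⊗2:
  [12, -6, -11, -8, 4, 1, -7]
  [-8, 6, 1, -9, -6, -4, -14]
  [-11, 10, 5, -12, -11, -7, -17]
  [-4, -25, -31, -7, -12, -7, -6]
  [6, -3, -1, -16, 12, -4, -8]
  [-18, -8, -13, -19, -6, -7, -13]
  [-2, -16, -27, 4, -7, 12, 6]
G^⊗3:
  [11, 2, 4, -11, 17, 1, -3]
  [1, -5, -10, 1, -3, 9, 3]
  [-1, -8, -13, 5, -6, 13, 7]
  [-5, 3, -2, -19, 1, -14, -19]
  [19, 1, -2, -1, 11, 8, 0]
  [1, -4, -9, -13, -7, -5, -11]
  [1, 15, 10, 0, 3, 5, -5]
G^⊗4:
  [24, 6, 3, 4, 16, 13, 5]
  [4, 12, 7, -3, 6, 2, -8]
  [2, 16, 11, 1, 4, 6, -4]
  [8, -10, -13, -2, 0, 6, 0]
  [18, 9, 11, -2, 24, 8, 4]
  [0, -2, -7, -9, 6, -1, -7]
  [10, 4, -1, 10, 6, 18, 12]
G^⊗5:
  [23, 14, 16, 3, 29, 13, 9]
  [13, 1, -4, 7, 9, 15, 9]
  [11, 5, 0, 11, 7, 19, 13]
  [7, 9, 4, -6, 13, -1, -7]
  [31, 13, 10, 11, 23, 20, 12]
  [13, 2, -3, -7, 5, 2, -5]
  [13, 21, 16, 6, 15, 11, 1]
Answer: row 1 of G^⊗5 = [23, 14, 16, 3, 29, 13, 9]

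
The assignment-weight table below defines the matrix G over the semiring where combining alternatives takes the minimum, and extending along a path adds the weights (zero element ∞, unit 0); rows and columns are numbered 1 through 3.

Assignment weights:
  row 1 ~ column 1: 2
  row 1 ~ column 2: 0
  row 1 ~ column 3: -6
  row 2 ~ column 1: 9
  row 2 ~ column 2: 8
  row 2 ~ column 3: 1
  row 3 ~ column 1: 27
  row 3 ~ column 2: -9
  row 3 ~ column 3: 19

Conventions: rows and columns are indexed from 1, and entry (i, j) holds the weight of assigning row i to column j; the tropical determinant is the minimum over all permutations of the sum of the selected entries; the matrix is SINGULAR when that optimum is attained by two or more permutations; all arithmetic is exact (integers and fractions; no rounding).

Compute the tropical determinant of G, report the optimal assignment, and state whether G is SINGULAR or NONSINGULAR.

σ = (1, 2, 3): 2 + 8 + 19 = 29
σ = (1, 3, 2): 2 + 1 + (-9) = -6
σ = (2, 1, 3): 0 + 9 + 19 = 28
σ = (2, 3, 1): 0 + 1 + 27 = 28
σ = (3, 1, 2): (-6) + 9 + (-9) = -6
σ = (3, 2, 1): (-6) + 8 + 27 = 29
Optimal value attained by: σ = (1, 3, 2).
Answer: det⊕(G) = -6; verdict: SINGULAR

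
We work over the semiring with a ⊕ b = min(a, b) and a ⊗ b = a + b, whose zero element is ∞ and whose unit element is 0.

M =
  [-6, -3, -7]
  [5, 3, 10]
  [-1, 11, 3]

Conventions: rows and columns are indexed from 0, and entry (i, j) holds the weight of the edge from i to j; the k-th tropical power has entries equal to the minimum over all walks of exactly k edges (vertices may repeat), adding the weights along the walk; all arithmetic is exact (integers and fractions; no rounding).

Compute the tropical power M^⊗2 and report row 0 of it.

M^⊗2:
  [-12, -9, -13]
  [-1, 2, -2]
  [-7, -4, -8]
Answer: row 0 of M^⊗2 = [-12, -9, -13]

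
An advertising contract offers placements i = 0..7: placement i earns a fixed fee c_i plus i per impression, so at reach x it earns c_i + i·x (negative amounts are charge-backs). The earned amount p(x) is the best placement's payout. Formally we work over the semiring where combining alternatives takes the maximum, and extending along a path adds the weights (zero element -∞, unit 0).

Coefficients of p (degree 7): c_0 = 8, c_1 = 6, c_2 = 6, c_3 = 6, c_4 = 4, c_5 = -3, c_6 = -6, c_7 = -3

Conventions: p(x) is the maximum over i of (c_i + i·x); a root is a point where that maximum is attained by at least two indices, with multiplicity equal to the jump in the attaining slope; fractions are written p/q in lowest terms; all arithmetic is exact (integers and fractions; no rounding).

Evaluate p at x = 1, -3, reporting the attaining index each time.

p(1) = max(8+0·1=8, 6+1·1=7, 6+2·1=8, 6+3·1=9, 4+4·1=8, -3+5·1=2, -6+6·1=0, -3+7·1=4) = 9 (attained by i=3)
p(-3) = max(8+0·(-3)=8, 6+1·(-3)=3, 6+2·(-3)=0, 6+3·(-3)=-3, 4+4·(-3)=-8, -3+5·(-3)=-18, -6+6·(-3)=-24, -3+7·(-3)=-24) = 8 (attained by i=0)
Answer: p(1) = 9; p(-3) = 8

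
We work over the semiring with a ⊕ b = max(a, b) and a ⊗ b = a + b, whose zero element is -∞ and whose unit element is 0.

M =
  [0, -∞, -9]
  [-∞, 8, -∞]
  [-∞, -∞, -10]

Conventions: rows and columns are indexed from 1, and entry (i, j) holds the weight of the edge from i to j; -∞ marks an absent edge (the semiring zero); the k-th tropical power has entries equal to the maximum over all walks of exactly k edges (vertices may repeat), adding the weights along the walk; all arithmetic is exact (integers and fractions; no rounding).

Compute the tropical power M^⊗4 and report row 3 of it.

M^⊗2:
  [0, -∞, -9]
  [-∞, 16, -∞]
  [-∞, -∞, -20]
M^⊗3:
  [0, -∞, -9]
  [-∞, 24, -∞]
  [-∞, -∞, -30]
M^⊗4:
  [0, -∞, -9]
  [-∞, 32, -∞]
  [-∞, -∞, -40]
Answer: row 3 of M^⊗4 = [-∞, -∞, -40]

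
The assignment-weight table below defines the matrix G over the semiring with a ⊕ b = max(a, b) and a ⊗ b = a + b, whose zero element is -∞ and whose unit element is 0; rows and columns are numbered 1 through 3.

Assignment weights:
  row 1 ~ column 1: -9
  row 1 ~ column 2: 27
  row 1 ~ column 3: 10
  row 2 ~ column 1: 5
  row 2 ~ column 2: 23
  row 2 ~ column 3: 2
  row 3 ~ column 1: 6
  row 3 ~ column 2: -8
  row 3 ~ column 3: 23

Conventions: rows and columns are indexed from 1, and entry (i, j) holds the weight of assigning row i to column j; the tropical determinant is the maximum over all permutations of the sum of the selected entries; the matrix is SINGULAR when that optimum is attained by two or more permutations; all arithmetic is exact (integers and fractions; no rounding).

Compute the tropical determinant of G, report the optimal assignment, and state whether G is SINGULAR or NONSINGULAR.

σ = (1, 2, 3): (-9) + 23 + 23 = 37
σ = (1, 3, 2): (-9) + 2 + (-8) = -15
σ = (2, 1, 3): 27 + 5 + 23 = 55
σ = (2, 3, 1): 27 + 2 + 6 = 35
σ = (3, 1, 2): 10 + 5 + (-8) = 7
σ = (3, 2, 1): 10 + 23 + 6 = 39
Optimal value attained by: σ = (2, 1, 3).
Answer: det⊕(G) = 55; verdict: NONSINGULAR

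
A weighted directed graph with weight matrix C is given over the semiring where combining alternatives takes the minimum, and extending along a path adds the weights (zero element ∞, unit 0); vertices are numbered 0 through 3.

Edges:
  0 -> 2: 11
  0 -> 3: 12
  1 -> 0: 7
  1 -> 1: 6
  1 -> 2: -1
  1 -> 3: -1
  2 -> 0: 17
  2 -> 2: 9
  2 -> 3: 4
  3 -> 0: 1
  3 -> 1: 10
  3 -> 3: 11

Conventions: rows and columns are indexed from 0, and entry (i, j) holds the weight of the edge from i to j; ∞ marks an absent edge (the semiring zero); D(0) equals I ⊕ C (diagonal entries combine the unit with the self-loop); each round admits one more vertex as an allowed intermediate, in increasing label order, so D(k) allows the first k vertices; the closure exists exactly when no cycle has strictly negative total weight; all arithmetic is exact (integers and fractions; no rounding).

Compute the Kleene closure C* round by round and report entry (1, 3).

D(0):
  [0, ∞, 11, 12]
  [7, 0, -1, -1]
  [17, ∞, 0, 4]
  [1, 10, ∞, 0]
D(1):
  [0, ∞, 11, 12]
  [7, 0, -1, -1]
  [17, ∞, 0, 4]
  [1, 10, 12, 0]
D(2):
  [0, ∞, 11, 12]
  [7, 0, -1, -1]
  [17, ∞, 0, 4]
  [1, 10, 9, 0]
D(3):
  [0, ∞, 11, 12]
  [7, 0, -1, -1]
  [17, ∞, 0, 4]
  [1, 10, 9, 0]
D(4):
  [0, 22, 11, 12]
  [0, 0, -1, -1]
  [5, 14, 0, 4]
  [1, 10, 9, 0]
Answer: C*[1][3] = -1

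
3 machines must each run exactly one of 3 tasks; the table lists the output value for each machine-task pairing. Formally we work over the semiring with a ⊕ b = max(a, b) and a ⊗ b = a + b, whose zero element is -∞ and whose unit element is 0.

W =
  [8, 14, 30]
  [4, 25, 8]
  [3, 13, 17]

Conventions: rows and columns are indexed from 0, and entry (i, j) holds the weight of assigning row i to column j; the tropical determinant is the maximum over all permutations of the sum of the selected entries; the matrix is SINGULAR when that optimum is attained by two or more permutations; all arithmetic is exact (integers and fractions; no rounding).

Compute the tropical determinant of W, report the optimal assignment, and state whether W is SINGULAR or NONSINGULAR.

σ = (0, 1, 2): 8 + 25 + 17 = 50
σ = (0, 2, 1): 8 + 8 + 13 = 29
σ = (1, 0, 2): 14 + 4 + 17 = 35
σ = (1, 2, 0): 14 + 8 + 3 = 25
σ = (2, 0, 1): 30 + 4 + 13 = 47
σ = (2, 1, 0): 30 + 25 + 3 = 58
Optimal value attained by: σ = (2, 1, 0).
Answer: det⊕(W) = 58; verdict: NONSINGULAR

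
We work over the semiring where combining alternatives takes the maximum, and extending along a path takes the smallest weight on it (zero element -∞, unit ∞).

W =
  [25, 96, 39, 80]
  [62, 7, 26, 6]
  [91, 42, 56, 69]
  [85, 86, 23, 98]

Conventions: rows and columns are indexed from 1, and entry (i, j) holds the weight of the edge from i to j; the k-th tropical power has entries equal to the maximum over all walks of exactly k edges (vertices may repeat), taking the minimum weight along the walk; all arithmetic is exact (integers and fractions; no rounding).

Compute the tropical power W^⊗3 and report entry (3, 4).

W^⊗2:
  [80, 80, 39, 80]
  [26, 62, 39, 62]
  [69, 91, 56, 80]
  [85, 86, 39, 98]
W^⊗3:
  [80, 80, 39, 80]
  [62, 62, 39, 62]
  [80, 80, 56, 80]
  [85, 86, 39, 98]
Key observation: the optimum is the walk 3->1->4->4, with weight 91 min 80 min 98 = 80.
Optimal value attained by: walk 3->1->4->4.
Answer: (W^⊗3)[3][4] = 80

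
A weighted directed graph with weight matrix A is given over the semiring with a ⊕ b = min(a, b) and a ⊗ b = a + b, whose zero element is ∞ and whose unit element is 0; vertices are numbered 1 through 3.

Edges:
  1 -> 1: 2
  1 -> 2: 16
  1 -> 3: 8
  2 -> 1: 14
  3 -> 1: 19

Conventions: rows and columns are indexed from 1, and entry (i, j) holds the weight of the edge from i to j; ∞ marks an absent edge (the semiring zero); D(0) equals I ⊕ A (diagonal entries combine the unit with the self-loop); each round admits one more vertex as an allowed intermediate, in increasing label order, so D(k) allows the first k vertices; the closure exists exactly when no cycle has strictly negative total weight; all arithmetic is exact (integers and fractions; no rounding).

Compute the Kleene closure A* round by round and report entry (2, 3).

D(0):
  [0, 16, 8]
  [14, 0, ∞]
  [19, ∞, 0]
D(1):
  [0, 16, 8]
  [14, 0, 22]
  [19, 35, 0]
D(2):
  [0, 16, 8]
  [14, 0, 22]
  [19, 35, 0]
D(3):
  [0, 16, 8]
  [14, 0, 22]
  [19, 35, 0]
Answer: A*[2][3] = 22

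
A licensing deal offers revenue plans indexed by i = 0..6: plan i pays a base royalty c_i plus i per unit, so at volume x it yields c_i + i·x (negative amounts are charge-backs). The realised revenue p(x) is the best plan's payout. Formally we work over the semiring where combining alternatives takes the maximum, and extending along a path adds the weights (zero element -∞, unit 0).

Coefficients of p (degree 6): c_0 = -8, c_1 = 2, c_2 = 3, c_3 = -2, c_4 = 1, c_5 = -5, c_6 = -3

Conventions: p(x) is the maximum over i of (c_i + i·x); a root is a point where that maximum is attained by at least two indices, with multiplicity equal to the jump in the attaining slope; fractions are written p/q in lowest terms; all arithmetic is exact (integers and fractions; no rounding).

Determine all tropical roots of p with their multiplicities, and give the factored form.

hull edge (i=0, c=-8) to (i=1, c=2): slope 10, span 1
hull edge (i=1, c=2) to (i=2, c=3): slope 1, span 1
hull edge (i=2, c=3) to (i=4, c=1): slope -1, span 2
hull edge (i=4, c=1) to (i=6, c=-3): slope -2, span 2
Factored form: p(x) = -3 ⊗ (x ⊕ (-10)) ⊗ (x ⊕ (-1)) ⊗ (x ⊕ 1) ⊗ (x ⊕ 1) ⊗ (x ⊕ 2) ⊗ (x ⊕ 2)
Answer: roots = -10 (mult 1), -1 (mult 1), 1 (mult 2), 2 (mult 2)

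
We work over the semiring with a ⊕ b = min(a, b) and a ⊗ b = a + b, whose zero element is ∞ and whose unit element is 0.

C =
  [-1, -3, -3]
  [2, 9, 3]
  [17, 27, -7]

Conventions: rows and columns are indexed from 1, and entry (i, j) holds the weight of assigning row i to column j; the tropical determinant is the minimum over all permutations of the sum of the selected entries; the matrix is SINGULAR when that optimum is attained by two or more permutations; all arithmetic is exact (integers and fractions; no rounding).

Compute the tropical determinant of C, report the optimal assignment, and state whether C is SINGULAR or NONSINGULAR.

σ = (1, 2, 3): (-1) + 9 + (-7) = 1
σ = (1, 3, 2): (-1) + 3 + 27 = 29
σ = (2, 1, 3): (-3) + 2 + (-7) = -8
σ = (2, 3, 1): (-3) + 3 + 17 = 17
σ = (3, 1, 2): (-3) + 2 + 27 = 26
σ = (3, 2, 1): (-3) + 9 + 17 = 23
Optimal value attained by: σ = (2, 1, 3).
Answer: det⊕(C) = -8; verdict: NONSINGULAR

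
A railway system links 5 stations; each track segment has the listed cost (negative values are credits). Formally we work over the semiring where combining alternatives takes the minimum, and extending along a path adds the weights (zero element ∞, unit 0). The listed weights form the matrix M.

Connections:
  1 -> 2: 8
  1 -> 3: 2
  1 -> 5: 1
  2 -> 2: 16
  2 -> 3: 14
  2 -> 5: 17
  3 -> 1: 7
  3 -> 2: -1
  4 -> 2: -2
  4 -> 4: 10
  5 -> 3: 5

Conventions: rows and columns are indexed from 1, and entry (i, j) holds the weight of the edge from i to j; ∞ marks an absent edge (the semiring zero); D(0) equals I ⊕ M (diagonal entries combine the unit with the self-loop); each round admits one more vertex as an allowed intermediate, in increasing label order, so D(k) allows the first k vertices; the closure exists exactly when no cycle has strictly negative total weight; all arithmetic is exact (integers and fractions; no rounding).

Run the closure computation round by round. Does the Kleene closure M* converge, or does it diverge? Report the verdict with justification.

D(0):
  [0, 8, 2, ∞, 1]
  [∞, 0, 14, ∞, 17]
  [7, -1, 0, ∞, ∞]
  [∞, -2, ∞, 0, ∞]
  [∞, ∞, 5, ∞, 0]
D(1):
  [0, 8, 2, ∞, 1]
  [∞, 0, 14, ∞, 17]
  [7, -1, 0, ∞, 8]
  [∞, -2, ∞, 0, ∞]
  [∞, ∞, 5, ∞, 0]
D(2):
  [0, 8, 2, ∞, 1]
  [∞, 0, 14, ∞, 17]
  [7, -1, 0, ∞, 8]
  [∞, -2, 12, 0, 15]
  [∞, ∞, 5, ∞, 0]
D(3):
  [0, 1, 2, ∞, 1]
  [21, 0, 14, ∞, 17]
  [7, -1, 0, ∞, 8]
  [19, -2, 12, 0, 15]
  [12, 4, 5, ∞, 0]
D(4):
  [0, 1, 2, ∞, 1]
  [21, 0, 14, ∞, 17]
  [7, -1, 0, ∞, 8]
  [19, -2, 12, 0, 15]
  [12, 4, 5, ∞, 0]
D(5):
  [0, 1, 2, ∞, 1]
  [21, 0, 14, ∞, 17]
  [7, -1, 0, ∞, 8]
  [19, -2, 12, 0, 15]
  [12, 4, 5, ∞, 0]
Key observation: every diagonal entry stays at the unit through all rounds, so no improving cycle exists.
Answer: CONVERGES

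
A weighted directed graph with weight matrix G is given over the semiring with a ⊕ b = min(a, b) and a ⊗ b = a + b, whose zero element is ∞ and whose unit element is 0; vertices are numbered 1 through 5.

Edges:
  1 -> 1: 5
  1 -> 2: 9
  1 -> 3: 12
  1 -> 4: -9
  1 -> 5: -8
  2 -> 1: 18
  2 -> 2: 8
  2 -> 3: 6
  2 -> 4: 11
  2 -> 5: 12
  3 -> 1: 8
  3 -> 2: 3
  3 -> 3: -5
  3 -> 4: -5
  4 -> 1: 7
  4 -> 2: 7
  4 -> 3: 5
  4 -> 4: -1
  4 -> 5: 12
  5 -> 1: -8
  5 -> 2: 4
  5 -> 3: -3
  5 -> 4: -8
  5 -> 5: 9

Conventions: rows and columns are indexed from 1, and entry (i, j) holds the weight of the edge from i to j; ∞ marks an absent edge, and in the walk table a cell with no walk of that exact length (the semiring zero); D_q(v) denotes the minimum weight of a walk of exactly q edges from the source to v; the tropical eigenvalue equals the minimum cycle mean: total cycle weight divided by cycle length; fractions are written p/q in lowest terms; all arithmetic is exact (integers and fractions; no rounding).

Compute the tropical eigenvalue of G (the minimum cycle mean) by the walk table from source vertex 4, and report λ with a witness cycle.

q=0: [∞, ∞, ∞, 0, ∞]
q=1: [7, 7, 5, -1, 12]
q=2: [4, 6, 0, -2, -1]
q=3: [-9, 3, -5, -9, -4]
q=4: [-12, -2, -10, -18, -17]
q=5: [-25, -13, -20, -25, -20]
Optimal cycle mean attained by: cycle 1->5->1, total (-8) + (-8), length 2.
Answer: λ = -8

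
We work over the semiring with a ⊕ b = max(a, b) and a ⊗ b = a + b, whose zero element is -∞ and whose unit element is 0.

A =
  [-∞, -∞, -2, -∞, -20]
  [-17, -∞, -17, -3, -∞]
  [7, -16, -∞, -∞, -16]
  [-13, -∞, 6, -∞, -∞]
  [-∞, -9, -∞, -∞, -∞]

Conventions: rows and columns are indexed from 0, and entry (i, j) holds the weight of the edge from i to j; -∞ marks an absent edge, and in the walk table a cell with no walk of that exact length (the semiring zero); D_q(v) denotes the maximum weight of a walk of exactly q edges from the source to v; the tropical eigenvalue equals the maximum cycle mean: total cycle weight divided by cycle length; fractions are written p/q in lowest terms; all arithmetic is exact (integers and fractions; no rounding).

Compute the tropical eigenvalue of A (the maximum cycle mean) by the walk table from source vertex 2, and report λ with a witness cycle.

q=0: [-∞, -∞, 0, -∞, -∞]
q=1: [7, -16, -∞, -∞, -16]
q=2: [-33, -25, 5, -19, -13]
q=3: [12, -11, -13, -28, -11]
q=4: [-6, -20, 10, -14, -8]
q=5: [17, -6, -8, -23, -6]
Optimal cycle mean attained by: cycle 0->2->0, total (-2) + 7, length 2.
Answer: λ = 5/2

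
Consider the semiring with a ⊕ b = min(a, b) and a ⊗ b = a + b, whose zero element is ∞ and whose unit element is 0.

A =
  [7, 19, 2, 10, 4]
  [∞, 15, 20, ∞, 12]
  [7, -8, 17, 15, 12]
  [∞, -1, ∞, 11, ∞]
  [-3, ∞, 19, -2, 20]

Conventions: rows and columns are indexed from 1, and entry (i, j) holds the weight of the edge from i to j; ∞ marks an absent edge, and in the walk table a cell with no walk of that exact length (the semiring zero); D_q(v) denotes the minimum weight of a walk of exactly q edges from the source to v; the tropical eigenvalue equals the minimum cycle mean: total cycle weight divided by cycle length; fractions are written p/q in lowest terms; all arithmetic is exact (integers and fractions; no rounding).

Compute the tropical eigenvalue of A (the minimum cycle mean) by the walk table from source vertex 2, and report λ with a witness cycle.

q=0: [∞, 0, ∞, ∞, ∞]
q=1: [∞, 15, 20, ∞, 12]
q=2: [9, 12, 31, 10, 27]
q=3: [16, 9, 11, 19, 13]
q=4: [10, 3, 18, 11, 20]
q=5: [17, 10, 12, 18, 14]
Optimal cycle mean attained by: cycle 1->5->1, total 4 + (-3), length 2.
Answer: λ = 1/2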